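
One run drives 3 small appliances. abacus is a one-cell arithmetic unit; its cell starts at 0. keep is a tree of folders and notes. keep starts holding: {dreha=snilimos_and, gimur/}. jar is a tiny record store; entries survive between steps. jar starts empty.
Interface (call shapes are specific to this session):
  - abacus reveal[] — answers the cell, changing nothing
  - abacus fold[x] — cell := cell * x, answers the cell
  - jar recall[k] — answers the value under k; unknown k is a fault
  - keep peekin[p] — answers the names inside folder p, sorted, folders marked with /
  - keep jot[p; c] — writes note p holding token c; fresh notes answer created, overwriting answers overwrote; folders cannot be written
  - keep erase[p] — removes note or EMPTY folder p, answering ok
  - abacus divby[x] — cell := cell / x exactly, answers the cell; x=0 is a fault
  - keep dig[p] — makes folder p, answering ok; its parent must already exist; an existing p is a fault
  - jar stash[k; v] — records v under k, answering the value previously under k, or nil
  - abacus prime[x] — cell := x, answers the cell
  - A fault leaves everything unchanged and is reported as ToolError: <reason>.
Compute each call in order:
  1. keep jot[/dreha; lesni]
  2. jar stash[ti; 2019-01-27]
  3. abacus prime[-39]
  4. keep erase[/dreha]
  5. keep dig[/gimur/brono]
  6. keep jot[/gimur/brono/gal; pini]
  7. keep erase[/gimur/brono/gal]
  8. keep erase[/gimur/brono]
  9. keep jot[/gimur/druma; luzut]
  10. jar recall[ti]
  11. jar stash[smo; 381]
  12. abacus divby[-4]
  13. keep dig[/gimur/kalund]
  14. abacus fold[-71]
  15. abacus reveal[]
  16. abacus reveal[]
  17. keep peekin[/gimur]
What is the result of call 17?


Do: keep jot[p→/dreha; c→lesni]
See: overwrote
Do: jar stash[k→ti; v→2019-01-27]
See: nil
Do: abacus prime[x→-39]
See: -39
Do: keep erase[p→/dreha]
See: ok
Do: keep dig[p→/gimur/brono]
See: ok
Do: keep jot[p→/gimur/brono/gal; c→pini]
See: created
Do: keep erase[p→/gimur/brono/gal]
See: ok
Do: keep erase[p→/gimur/brono]
See: ok
Do: keep jot[p→/gimur/druma; c→luzut]
See: created
Do: jar recall[k→ti]
See: 2019-01-27
Do: jar stash[k→smo; v→381]
See: nil
Do: abacus divby[x→-4]
See: 39/4
Do: keep dig[p→/gimur/kalund]
See: ok
Do: abacus fold[x→-71]
See: -2769/4
Do: abacus reveal[]
See: -2769/4
Do: abacus reveal[]
See: -2769/4
Do: keep peekin[p→/gimur]
See: [druma, kalund/]

Answer: [druma, kalund/]


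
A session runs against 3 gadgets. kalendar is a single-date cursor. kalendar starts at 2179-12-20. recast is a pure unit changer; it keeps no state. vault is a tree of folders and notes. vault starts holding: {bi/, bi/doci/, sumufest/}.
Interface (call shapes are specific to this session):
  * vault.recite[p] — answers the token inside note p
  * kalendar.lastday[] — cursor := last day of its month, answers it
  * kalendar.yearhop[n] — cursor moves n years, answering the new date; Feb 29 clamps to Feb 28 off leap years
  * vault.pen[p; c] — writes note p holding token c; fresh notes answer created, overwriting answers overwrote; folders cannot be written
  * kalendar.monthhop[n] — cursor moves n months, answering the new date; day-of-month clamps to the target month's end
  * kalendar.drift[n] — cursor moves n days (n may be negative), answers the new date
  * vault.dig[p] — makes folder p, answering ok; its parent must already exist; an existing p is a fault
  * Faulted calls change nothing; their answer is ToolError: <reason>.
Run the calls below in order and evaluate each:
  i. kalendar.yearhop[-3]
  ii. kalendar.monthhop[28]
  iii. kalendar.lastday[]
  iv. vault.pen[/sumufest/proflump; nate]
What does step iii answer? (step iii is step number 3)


% kalendar.yearhop n=-3
= 2176-12-20
% kalendar.monthhop n=28
= 2179-04-20
% kalendar.lastday
= 2179-04-30
% vault.pen p=/sumufest/proflump c=nate
= created

Answer: 2179-04-30


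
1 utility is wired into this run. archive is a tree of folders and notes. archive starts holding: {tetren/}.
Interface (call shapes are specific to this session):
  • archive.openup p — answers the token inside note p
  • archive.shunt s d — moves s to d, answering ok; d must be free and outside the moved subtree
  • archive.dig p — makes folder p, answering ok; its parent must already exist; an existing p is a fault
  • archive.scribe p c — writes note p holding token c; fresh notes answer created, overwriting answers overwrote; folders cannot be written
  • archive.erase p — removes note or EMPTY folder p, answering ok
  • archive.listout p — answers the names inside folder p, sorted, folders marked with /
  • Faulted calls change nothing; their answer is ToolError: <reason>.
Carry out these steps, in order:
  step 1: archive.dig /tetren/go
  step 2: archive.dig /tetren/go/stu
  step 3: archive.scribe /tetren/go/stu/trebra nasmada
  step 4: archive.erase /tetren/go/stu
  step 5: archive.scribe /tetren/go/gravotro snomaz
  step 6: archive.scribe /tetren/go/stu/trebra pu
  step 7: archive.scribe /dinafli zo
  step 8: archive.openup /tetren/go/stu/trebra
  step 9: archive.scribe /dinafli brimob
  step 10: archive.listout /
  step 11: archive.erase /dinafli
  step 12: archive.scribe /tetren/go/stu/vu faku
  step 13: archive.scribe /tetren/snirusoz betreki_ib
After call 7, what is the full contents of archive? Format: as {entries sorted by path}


Answer: {dinafli=zo, tetren/, tetren/go/, tetren/go/gravotro=snomaz, tetren/go/stu/, tetren/go/stu/trebra=pu}

Derivation:
Do: archive.dig[p→/tetren/go]
See: ok
Do: archive.dig[p→/tetren/go/stu]
See: ok
Do: archive.scribe[p→/tetren/go/stu/trebra; c→nasmada]
See: created
Do: archive.erase[p→/tetren/go/stu]
See: ToolError: not empty
Do: archive.scribe[p→/tetren/go/gravotro; c→snomaz]
See: created
Do: archive.scribe[p→/tetren/go/stu/trebra; c→pu]
See: overwrote
Do: archive.scribe[p→/dinafli; c→zo]
See: created
Do: archive.openup[p→/tetren/go/stu/trebra]
See: pu
Do: archive.scribe[p→/dinafli; c→brimob]
See: overwrote
Do: archive.listout[p→/]
See: [dinafli, tetren/]
Do: archive.erase[p→/dinafli]
See: ok
Do: archive.scribe[p→/tetren/go/stu/vu; c→faku]
See: created
Do: archive.scribe[p→/tetren/snirusoz; c→betreki_ib]
See: created


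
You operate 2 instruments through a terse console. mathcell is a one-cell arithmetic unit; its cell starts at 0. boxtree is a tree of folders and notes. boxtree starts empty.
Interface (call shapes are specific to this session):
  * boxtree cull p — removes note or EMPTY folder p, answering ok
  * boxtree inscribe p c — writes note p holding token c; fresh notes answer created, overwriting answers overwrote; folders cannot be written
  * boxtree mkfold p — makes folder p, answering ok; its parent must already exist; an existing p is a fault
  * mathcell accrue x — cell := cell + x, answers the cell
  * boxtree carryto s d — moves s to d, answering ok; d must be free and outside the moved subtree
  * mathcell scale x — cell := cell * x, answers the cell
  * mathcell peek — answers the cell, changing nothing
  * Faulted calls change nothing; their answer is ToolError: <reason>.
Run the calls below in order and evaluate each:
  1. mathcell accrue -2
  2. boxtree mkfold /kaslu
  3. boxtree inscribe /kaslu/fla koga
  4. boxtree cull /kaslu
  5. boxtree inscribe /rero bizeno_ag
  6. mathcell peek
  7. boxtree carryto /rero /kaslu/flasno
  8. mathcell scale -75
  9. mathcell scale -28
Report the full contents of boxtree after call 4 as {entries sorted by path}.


Answer: {kaslu/, kaslu/fla=koga}

Derivation:
Calling mathcell accrue passing -2, and observe -2.
Now I run boxtree mkfold passing /kaslu, which returns ok.
Using boxtree inscribe passing /kaslu/fla, koga, — result: created.
Using boxtree cull passing /kaslu, and observe ToolError: not empty.
I use boxtree inscribe passing /rero, bizeno_ag, which returns created.
I invoke mathcell peek, — result: -2.
I use boxtree carryto passing /rero, /kaslu/flasno, and observe ok.
Next I call mathcell scale passing -75, and get 150.
Then mathcell scale passing -28, which returns -4200.


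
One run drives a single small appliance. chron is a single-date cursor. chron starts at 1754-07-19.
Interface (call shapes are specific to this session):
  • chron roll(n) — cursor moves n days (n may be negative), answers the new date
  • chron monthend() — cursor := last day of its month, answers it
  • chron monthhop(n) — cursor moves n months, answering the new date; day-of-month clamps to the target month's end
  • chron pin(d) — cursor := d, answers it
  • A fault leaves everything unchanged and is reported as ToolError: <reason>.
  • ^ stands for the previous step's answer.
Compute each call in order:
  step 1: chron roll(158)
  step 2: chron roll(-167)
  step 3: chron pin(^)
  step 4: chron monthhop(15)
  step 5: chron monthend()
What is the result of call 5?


Answer: 1755-10-31

Derivation:
·→ chron roll(158)
·← 1754-12-24
·→ chron roll(-167)
·← 1754-07-10
·→ chron pin(^)
·← 1754-07-10
·→ chron monthhop(15)
·← 1755-10-10
·→ chron monthend()
·← 1755-10-31


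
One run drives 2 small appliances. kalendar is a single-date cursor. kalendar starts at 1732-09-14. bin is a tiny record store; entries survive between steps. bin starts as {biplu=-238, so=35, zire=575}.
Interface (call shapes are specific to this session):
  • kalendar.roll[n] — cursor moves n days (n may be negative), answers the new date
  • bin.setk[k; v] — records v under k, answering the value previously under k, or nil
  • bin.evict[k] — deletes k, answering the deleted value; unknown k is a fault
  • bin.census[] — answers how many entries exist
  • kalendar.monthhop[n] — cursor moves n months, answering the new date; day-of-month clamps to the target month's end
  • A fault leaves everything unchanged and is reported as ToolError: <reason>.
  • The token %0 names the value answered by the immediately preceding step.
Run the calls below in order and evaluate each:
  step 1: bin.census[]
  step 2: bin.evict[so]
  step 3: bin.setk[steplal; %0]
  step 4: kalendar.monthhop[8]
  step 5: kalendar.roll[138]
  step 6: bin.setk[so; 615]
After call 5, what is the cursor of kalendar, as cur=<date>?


Answer: cur=1733-09-29

Derivation:
→ bin.census()
← 3
→ bin.evict(k: so)
← 35
→ bin.setk(k: steplal, v: %0)
← nil
→ kalendar.monthhop(n: 8)
← 1733-05-14
→ kalendar.roll(n: 138)
← 1733-09-29
→ bin.setk(k: so, v: 615)
← nil


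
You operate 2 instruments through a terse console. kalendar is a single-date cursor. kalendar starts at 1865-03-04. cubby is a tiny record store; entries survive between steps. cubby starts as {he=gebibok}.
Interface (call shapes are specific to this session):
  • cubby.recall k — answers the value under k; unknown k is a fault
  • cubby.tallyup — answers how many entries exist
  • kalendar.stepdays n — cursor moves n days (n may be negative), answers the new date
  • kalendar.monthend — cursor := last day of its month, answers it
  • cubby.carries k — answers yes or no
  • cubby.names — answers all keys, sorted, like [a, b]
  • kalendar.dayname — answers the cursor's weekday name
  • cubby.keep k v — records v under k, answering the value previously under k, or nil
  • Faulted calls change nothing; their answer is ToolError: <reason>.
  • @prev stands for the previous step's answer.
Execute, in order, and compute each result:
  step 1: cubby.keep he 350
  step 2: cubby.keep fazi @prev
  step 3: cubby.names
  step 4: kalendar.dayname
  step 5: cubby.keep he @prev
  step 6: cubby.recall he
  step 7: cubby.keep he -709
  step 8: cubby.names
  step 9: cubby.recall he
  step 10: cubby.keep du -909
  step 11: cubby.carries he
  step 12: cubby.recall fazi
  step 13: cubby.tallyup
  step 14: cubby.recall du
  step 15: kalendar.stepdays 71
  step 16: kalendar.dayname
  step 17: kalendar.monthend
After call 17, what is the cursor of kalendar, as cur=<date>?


==> keep(k: he, v: 350)
<== gebibok
==> keep(k: fazi, v: @prev)
<== nil
==> names()
<== [fazi, he]
==> dayname()
<== Saturday
==> keep(k: he, v: @prev)
<== 350
==> recall(k: he)
<== Saturday
==> keep(k: he, v: -709)
<== Saturday
==> names()
<== [fazi, he]
==> recall(k: he)
<== -709
==> keep(k: du, v: -909)
<== nil
==> carries(k: he)
<== yes
==> recall(k: fazi)
<== gebibok
==> tallyup()
<== 3
==> recall(k: du)
<== -909
==> stepdays(n: 71)
<== 1865-05-14
==> dayname()
<== Sunday
==> monthend()
<== 1865-05-31

Answer: cur=1865-05-31


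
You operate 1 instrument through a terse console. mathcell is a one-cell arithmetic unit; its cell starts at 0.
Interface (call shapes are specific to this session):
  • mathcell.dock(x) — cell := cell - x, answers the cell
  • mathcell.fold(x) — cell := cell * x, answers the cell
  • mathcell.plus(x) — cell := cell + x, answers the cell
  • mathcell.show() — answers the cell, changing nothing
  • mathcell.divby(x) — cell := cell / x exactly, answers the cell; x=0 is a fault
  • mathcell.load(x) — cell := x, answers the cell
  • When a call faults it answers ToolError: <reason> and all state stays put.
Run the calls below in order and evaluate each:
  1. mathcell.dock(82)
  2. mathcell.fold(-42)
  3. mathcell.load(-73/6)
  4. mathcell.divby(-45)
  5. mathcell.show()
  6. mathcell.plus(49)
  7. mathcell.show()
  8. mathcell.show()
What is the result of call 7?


Answer: 13303/270

Derivation:
[in] mathcell.dock x: 82
:: -82
[in] mathcell.fold x: -42
:: 3444
[in] mathcell.load x: -73/6
:: -73/6
[in] mathcell.divby x: -45
:: 73/270
[in] mathcell.show
:: 73/270
[in] mathcell.plus x: 49
:: 13303/270
[in] mathcell.show
:: 13303/270
[in] mathcell.show
:: 13303/270


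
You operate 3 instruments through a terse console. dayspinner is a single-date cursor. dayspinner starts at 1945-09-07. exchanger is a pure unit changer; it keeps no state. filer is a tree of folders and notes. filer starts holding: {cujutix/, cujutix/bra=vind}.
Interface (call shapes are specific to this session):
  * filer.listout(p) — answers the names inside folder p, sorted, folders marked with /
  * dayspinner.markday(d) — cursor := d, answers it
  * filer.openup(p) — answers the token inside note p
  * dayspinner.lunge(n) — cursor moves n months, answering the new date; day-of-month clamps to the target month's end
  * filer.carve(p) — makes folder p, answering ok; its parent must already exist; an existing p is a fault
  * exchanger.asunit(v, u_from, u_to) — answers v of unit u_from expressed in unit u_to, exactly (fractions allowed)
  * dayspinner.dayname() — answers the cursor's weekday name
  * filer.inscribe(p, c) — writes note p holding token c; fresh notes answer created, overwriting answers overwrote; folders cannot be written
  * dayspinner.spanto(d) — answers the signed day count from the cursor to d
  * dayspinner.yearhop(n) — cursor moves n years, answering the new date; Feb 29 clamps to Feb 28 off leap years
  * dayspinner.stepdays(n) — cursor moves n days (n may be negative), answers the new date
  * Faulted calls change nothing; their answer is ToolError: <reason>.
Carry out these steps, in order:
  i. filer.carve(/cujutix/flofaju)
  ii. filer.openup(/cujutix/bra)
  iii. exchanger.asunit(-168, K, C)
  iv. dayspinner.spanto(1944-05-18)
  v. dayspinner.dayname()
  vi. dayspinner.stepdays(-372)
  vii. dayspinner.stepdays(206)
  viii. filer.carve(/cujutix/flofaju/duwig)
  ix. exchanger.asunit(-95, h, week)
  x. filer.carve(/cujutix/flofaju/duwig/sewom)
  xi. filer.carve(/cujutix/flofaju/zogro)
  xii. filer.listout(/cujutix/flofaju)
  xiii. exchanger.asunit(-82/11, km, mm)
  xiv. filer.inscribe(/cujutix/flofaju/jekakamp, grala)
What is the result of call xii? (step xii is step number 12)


Answer: [duwig/, zogro/]

Derivation:
I try filer.carve passing p→/cujutix/flofaju, yielding ok.
I try filer.openup passing p→/cujutix/bra, and see vind.
I try exchanger.asunit passing v→-168, u_from→K, u_to→C, yielding -8823/20.
Using dayspinner.spanto passing d→1944-05-18, and see -477.
Invoking dayspinner.dayname, — result: Friday.
I invoke dayspinner.stepdays passing n→-372, — result: 1944-08-31.
Then dayspinner.stepdays passing n→206, → 1945-03-25.
Then filer.carve passing p→/cujutix/flofaju/duwig, and observe ok.
I invoke exchanger.asunit passing v→-95, u_from→h, u_to→week, and see -95/168.
Now I run filer.carve passing p→/cujutix/flofaju/duwig/sewom, and see ok.
I invoke filer.carve passing p→/cujutix/flofaju/zogro, giving ok.
I try filer.listout passing p→/cujutix/flofaju, which returns [duwig/, zogro/].
I use exchanger.asunit passing v→-82/11, u_from→km, u_to→mm, and see -82000000/11.
I run filer.inscribe passing p→/cujutix/flofaju/jekakamp, c→grala: created.


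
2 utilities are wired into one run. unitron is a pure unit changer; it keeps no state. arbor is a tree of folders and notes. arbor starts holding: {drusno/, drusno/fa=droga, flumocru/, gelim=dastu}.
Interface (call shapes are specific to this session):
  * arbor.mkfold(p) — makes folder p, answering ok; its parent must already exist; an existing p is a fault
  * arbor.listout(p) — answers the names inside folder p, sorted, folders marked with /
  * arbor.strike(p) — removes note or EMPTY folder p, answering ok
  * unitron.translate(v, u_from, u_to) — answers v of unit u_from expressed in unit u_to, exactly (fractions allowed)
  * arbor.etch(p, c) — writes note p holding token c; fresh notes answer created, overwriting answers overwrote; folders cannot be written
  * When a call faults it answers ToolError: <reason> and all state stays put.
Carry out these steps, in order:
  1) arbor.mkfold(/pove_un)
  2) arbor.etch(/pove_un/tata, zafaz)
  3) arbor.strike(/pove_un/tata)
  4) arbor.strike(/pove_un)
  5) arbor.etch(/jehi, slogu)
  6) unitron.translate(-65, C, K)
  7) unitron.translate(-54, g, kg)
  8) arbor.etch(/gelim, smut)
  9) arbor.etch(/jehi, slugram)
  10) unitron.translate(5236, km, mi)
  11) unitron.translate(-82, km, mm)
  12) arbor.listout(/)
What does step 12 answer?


-- arbor.mkfold(p='/pove_un') -> ok
-- arbor.etch(p='/pove_un/tata', c='zafaz') -> created
-- arbor.strike(p='/pove_un/tata') -> ok
-- arbor.strike(p='/pove_un') -> ok
-- arbor.etch(p='/jehi', c='slogu') -> created
-- unitron.translate(v='-65', u_from='C', u_to='K') -> 4163/20
-- unitron.translate(v='-54', u_from='g', u_to='kg') -> -27/500
-- arbor.etch(p='/gelim', c='smut') -> overwrote
-- arbor.etch(p='/jehi', c='slugram') -> overwrote
-- unitron.translate(v='5236', u_from='km', u_to='mi') -> 3718750/1143
-- unitron.translate(v='-82', u_from='km', u_to='mm') -> -82000000
-- arbor.listout(p='/') -> [drusno/, flumocru/, gelim, jehi]

Answer: [drusno/, flumocru/, gelim, jehi]


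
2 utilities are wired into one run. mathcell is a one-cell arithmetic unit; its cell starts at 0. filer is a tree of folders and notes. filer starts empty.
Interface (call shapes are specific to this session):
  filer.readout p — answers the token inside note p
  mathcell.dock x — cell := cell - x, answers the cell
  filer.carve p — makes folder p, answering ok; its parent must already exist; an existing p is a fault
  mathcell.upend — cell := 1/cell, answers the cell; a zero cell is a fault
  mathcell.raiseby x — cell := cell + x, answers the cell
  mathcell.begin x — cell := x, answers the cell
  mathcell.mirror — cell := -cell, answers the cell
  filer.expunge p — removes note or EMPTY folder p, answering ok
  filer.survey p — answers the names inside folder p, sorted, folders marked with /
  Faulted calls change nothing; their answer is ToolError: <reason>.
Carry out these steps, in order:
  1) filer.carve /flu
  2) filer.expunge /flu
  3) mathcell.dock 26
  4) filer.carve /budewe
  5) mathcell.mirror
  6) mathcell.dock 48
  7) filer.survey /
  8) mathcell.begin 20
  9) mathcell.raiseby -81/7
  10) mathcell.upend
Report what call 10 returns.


I run filer.carve passing p→/flu, — result: ok.
Calling filer.expunge passing p→/flu: ok.
Then mathcell.dock passing x→26: -26.
Invoking filer.carve passing p→/budewe, — result: ok.
I try mathcell.mirror(), → 26.
I call mathcell.dock passing x→48, and observe -22.
Next I call filer.survey passing p→/, and see [budewe/].
Calling mathcell.begin passing x→20, giving 20.
I try mathcell.raiseby passing x→-81/7, — result: 59/7.
I run mathcell.upend, yielding 7/59.

Answer: 7/59


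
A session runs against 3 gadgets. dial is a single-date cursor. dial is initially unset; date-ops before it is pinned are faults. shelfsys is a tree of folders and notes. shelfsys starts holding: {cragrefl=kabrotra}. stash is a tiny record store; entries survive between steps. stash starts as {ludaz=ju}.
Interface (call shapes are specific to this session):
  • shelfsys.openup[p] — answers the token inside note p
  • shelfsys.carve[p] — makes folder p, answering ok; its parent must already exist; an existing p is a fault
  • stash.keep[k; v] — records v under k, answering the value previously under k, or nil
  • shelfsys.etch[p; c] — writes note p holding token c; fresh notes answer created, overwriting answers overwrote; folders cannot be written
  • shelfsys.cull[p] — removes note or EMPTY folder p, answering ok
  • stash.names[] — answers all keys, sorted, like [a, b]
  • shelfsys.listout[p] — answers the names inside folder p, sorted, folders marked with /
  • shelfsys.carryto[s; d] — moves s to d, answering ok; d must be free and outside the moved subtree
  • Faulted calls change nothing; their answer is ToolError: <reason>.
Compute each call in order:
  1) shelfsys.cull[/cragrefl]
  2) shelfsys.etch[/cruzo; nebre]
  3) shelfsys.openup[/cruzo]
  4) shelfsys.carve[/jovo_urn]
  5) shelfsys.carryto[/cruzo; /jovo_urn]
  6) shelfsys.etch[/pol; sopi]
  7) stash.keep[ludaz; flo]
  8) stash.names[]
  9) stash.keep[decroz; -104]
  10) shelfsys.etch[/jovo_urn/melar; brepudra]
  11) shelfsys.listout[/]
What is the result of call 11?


Answer: [cruzo, jovo_urn/, pol]

Derivation:
CALL cull[p→/cragrefl]
RET  ok
CALL etch[p→/cruzo; c→nebre]
RET  created
CALL openup[p→/cruzo]
RET  nebre
CALL carve[p→/jovo_urn]
RET  ok
CALL carryto[s→/cruzo; d→/jovo_urn]
RET  ToolError: exists
CALL etch[p→/pol; c→sopi]
RET  created
CALL keep[k→ludaz; v→flo]
RET  ju
CALL names[]
RET  [ludaz]
CALL keep[k→decroz; v→-104]
RET  nil
CALL etch[p→/jovo_urn/melar; c→brepudra]
RET  created
CALL listout[p→/]
RET  [cruzo, jovo_urn/, pol]


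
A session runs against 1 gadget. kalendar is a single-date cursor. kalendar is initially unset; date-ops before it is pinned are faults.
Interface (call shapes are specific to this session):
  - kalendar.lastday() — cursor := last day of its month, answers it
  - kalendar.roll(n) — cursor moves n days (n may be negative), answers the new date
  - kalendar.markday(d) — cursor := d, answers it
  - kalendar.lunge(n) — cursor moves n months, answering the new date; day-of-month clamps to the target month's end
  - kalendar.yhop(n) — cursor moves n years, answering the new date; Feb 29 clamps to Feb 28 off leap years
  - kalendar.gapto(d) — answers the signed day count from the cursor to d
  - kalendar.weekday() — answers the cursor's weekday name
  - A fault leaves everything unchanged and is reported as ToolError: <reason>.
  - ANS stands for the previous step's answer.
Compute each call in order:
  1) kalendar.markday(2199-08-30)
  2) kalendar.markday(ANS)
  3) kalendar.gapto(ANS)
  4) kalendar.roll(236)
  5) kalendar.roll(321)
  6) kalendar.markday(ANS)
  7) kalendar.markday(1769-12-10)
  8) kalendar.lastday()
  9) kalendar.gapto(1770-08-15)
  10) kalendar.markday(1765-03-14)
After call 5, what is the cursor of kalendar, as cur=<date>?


Answer: cur=2201-03-10

Derivation:
Calling kalendar.markday(d→2199-08-30), and get 2199-08-30.
I use kalendar.markday(d→ANS), which returns 2199-08-30.
I run kalendar.gapto(d→ANS), giving 0.
Then kalendar.roll(n→236), yielding 2200-04-23.
Now I run kalendar.roll(n→321), giving 2201-03-10.
Using kalendar.markday(d→ANS), and get 2201-03-10.
Invoking kalendar.markday(d→1769-12-10): 1769-12-10.
Calling kalendar.lastday(), and observe 1769-12-31.
Using kalendar.gapto(d→1770-08-15), and see 227.
Using kalendar.markday(d→1765-03-14), giving 1765-03-14.


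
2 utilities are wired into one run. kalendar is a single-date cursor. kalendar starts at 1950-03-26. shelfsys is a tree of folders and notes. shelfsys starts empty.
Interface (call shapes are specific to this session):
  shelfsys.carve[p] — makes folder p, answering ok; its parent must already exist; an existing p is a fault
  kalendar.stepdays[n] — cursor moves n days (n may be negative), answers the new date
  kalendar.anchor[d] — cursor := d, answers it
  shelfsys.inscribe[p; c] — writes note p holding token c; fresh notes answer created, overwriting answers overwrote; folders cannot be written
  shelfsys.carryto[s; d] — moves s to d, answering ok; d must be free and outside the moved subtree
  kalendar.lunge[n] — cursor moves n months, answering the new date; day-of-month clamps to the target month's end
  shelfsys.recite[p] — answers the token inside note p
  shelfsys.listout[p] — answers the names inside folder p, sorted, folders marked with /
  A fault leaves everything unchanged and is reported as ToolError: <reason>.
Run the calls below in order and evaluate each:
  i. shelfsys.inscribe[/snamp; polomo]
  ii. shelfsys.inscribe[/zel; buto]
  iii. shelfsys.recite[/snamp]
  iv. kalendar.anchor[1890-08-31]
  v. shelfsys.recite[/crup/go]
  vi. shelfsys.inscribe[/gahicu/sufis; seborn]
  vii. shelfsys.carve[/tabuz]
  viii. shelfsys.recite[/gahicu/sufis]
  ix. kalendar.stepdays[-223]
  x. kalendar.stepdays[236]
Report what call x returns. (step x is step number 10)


Act: inscribe[p→/snamp; c→polomo]
Obs: created
Act: inscribe[p→/zel; c→buto]
Obs: created
Act: recite[p→/snamp]
Obs: polomo
Act: anchor[d→1890-08-31]
Obs: 1890-08-31
Act: recite[p→/crup/go]
Obs: ToolError: not found
Act: inscribe[p→/gahicu/sufis; c→seborn]
Obs: ToolError: no parent
Act: carve[p→/tabuz]
Obs: ok
Act: recite[p→/gahicu/sufis]
Obs: ToolError: not found
Act: stepdays[n→-223]
Obs: 1890-01-20
Act: stepdays[n→236]
Obs: 1890-09-13

Answer: 1890-09-13


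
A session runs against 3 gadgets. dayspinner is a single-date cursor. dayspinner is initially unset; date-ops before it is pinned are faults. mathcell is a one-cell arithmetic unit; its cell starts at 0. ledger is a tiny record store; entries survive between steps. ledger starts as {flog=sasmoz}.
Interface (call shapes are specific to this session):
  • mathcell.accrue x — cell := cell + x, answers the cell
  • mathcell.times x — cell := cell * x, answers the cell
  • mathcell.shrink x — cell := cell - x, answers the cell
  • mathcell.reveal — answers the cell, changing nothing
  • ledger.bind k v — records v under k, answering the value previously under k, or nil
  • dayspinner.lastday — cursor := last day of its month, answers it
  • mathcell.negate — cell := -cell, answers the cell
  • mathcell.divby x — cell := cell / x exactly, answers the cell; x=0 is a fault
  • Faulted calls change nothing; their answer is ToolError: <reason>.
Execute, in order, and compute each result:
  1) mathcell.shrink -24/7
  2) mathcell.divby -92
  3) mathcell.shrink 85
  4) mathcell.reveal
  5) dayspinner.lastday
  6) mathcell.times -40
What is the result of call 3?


% mathcell.shrink x: -24/7
[out] 24/7
% mathcell.divby x: -92
[out] -6/161
% mathcell.shrink x: 85
[out] -13691/161
% mathcell.reveal
[out] -13691/161
% dayspinner.lastday
[out] ToolError: no date set
% mathcell.times x: -40
[out] 547640/161

Answer: -13691/161


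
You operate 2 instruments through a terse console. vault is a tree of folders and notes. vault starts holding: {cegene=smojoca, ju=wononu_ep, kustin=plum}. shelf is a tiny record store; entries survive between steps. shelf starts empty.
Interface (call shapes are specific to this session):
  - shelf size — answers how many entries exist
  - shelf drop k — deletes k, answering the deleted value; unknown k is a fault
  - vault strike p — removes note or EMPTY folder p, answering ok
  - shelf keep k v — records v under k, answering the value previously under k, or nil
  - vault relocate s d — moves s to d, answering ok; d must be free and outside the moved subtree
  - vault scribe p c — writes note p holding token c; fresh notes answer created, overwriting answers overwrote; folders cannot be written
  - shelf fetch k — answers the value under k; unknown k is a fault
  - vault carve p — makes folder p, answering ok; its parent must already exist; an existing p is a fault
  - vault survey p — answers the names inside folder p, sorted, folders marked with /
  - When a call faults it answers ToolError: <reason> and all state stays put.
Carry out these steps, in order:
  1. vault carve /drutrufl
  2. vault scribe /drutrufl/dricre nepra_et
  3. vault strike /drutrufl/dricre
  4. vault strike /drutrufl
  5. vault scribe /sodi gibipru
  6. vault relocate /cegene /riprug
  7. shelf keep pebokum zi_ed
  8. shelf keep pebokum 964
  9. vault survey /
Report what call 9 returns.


Step: vault carve[p=/drutrufl]
Result: ok
Step: vault scribe[p=/drutrufl/dricre; c=nepra_et]
Result: created
Step: vault strike[p=/drutrufl/dricre]
Result: ok
Step: vault strike[p=/drutrufl]
Result: ok
Step: vault scribe[p=/sodi; c=gibipru]
Result: created
Step: vault relocate[s=/cegene; d=/riprug]
Result: ok
Step: shelf keep[k=pebokum; v=zi_ed]
Result: nil
Step: shelf keep[k=pebokum; v=964]
Result: zi_ed
Step: vault survey[p=/]
Result: [ju, kustin, riprug, sodi]

Answer: [ju, kustin, riprug, sodi]


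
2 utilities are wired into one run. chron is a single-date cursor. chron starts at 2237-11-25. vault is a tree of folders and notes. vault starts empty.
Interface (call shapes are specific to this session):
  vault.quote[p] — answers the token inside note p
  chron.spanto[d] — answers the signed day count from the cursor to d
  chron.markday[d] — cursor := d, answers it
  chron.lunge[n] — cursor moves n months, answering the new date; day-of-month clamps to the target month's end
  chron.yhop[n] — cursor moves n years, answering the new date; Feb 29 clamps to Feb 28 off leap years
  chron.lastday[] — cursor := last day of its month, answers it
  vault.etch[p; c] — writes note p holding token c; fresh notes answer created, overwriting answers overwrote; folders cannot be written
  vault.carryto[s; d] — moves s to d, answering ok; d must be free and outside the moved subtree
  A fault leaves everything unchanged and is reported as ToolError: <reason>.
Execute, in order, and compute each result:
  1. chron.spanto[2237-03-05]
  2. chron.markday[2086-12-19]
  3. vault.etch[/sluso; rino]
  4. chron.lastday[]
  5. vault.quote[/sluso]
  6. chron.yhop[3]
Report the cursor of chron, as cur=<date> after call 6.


I use chron.spanto(2237-03-05), giving -265.
Now I run chron.markday(2086-12-19), and observe 2086-12-19.
I call vault.etch(/sluso, rino), giving created.
I run chron.lastday(), and see 2086-12-31.
I use vault.quote(/sluso), and observe rino.
Next I call chron.yhop(3), giving 2089-12-31.

Answer: cur=2089-12-31


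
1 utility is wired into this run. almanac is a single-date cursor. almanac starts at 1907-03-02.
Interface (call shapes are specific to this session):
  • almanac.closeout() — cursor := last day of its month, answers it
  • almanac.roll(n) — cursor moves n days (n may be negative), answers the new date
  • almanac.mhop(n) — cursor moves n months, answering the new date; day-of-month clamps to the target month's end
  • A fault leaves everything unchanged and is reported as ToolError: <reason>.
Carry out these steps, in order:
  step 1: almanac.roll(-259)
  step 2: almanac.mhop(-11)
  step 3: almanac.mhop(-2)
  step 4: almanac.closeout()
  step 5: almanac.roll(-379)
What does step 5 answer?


Answer: 1904-05-17

Derivation:
-- almanac.roll(-259) : 1906-06-16
-- almanac.mhop(-11) : 1905-07-16
-- almanac.mhop(-2) : 1905-05-16
-- almanac.closeout() : 1905-05-31
-- almanac.roll(-379) : 1904-05-17


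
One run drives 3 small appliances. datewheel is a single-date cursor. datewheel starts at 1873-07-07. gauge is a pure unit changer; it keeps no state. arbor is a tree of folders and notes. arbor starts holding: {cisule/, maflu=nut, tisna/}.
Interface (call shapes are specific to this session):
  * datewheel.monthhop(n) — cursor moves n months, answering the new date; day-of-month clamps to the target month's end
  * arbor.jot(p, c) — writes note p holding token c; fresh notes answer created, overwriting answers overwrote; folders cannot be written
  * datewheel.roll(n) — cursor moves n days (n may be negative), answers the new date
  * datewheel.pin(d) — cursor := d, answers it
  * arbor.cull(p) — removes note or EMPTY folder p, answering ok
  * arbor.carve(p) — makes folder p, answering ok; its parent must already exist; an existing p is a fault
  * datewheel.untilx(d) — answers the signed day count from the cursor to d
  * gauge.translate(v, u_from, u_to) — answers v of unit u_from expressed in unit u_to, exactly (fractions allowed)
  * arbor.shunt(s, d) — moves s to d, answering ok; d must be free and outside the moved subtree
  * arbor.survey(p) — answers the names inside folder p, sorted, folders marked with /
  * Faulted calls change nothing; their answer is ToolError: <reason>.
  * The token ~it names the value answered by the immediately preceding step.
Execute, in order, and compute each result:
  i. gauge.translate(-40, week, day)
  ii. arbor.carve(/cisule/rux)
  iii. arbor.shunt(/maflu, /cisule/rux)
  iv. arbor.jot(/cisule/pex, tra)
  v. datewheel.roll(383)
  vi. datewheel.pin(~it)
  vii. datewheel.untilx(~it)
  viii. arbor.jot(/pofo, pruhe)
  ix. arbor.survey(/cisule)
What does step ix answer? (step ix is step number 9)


Answer: [pex, rux/]

Derivation:
Now I run translate with -40, week, day, and observe -280.
Using carve with /cisule/rux: ok.
I try shunt with /maflu, /cisule/rux, and get ToolError: exists.
I invoke jot with /cisule/pex, tra: created.
I run roll with 383, and get 1874-07-25.
I call pin with ~it, → 1874-07-25.
I invoke untilx with ~it, — result: 0.
I invoke jot with /pofo, pruhe, yielding created.
Next I call survey with /cisule, and observe [pex, rux/].


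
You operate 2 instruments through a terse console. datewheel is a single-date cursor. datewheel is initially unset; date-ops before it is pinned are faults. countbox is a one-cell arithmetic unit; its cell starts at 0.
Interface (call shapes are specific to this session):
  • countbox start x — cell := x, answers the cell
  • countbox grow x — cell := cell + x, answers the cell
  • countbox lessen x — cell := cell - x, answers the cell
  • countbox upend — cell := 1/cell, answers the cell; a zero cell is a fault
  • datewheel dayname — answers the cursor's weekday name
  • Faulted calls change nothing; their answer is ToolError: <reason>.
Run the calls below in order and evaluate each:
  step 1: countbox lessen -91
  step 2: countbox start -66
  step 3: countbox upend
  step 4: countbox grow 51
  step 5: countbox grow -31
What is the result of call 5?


==> countbox lessen(-91)
<== 91
==> countbox start(-66)
<== -66
==> countbox upend()
<== -1/66
==> countbox grow(51)
<== 3365/66
==> countbox grow(-31)
<== 1319/66

Answer: 1319/66


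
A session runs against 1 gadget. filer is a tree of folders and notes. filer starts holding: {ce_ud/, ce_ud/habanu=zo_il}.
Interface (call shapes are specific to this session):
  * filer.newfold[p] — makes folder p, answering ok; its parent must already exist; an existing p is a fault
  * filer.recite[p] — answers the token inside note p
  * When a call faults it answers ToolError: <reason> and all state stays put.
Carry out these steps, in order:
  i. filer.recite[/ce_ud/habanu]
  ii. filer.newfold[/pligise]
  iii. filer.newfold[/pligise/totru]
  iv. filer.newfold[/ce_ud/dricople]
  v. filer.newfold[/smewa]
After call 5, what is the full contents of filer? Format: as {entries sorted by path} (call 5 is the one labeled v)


% filer.recite p: /ce_ud/habanu
  zo_il
% filer.newfold p: /pligise
  ok
% filer.newfold p: /pligise/totru
  ok
% filer.newfold p: /ce_ud/dricople
  ok
% filer.newfold p: /smewa
  ok

Answer: {ce_ud/, ce_ud/dricople/, ce_ud/habanu=zo_il, pligise/, pligise/totru/, smewa/}


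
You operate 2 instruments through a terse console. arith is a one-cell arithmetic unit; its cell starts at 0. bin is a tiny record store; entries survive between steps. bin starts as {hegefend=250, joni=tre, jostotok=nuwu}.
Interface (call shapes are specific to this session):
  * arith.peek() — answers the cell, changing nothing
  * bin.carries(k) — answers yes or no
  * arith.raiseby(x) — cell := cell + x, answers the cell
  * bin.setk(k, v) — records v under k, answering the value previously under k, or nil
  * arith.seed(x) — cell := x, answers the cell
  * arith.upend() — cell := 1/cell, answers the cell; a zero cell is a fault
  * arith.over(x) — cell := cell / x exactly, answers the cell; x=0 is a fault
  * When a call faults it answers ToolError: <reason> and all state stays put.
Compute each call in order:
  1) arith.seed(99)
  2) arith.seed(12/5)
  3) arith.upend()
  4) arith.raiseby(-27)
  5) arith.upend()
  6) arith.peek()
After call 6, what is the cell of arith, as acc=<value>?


Calling arith.seed on 99, which returns 99.
Calling arith.seed on 12/5, → 12/5.
Invoking arith.upend(), — result: 5/12.
I run arith.raiseby on -27, → -319/12.
I use arith.upend(), and observe -12/319.
I call arith.peek: -12/319.

Answer: acc=-12/319


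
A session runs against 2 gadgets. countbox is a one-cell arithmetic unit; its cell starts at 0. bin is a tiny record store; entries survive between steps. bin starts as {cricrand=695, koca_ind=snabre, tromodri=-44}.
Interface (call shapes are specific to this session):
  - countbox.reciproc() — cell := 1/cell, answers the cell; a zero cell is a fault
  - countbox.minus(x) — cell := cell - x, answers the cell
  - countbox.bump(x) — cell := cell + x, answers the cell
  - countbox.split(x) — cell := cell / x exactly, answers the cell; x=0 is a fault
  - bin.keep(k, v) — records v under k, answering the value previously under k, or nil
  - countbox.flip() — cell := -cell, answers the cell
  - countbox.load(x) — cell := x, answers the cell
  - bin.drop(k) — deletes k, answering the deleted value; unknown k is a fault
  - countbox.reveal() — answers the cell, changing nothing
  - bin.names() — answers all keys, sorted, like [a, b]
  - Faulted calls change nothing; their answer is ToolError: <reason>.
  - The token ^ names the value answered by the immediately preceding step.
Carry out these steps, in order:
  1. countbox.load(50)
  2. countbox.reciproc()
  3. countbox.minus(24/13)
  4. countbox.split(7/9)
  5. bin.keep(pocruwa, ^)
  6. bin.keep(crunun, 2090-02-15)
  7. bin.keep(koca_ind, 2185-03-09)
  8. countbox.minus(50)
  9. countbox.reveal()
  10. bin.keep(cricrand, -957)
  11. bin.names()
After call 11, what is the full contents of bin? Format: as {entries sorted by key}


Answer: {cricrand=-957, crunun=2090-02-15, koca_ind=2185-03-09, pocruwa=-10683/4550, tromodri=-44}

Derivation:
I try countbox.load with x='50', → 50.
Using countbox.reciproc(), and observe 1/50.
I call countbox.minus with x='24/13', and get -1187/650.
Invoking countbox.split with x='7/9', and see -10683/4550.
Invoking bin.keep with k='pocruwa', v='^': nil.
I invoke bin.keep with k='crunun', v='2090-02-15', which returns nil.
I try bin.keep with k='koca_ind', v='2185-03-09', → snabre.
Invoking countbox.minus with x='50', and see -238183/4550.
Invoking countbox.reveal, — result: -238183/4550.
Next I call bin.keep with k='cricrand', v='-957', yielding 695.
I use bin.names, and observe [cricrand, crunun, koca_ind, pocruwa, tromodri].


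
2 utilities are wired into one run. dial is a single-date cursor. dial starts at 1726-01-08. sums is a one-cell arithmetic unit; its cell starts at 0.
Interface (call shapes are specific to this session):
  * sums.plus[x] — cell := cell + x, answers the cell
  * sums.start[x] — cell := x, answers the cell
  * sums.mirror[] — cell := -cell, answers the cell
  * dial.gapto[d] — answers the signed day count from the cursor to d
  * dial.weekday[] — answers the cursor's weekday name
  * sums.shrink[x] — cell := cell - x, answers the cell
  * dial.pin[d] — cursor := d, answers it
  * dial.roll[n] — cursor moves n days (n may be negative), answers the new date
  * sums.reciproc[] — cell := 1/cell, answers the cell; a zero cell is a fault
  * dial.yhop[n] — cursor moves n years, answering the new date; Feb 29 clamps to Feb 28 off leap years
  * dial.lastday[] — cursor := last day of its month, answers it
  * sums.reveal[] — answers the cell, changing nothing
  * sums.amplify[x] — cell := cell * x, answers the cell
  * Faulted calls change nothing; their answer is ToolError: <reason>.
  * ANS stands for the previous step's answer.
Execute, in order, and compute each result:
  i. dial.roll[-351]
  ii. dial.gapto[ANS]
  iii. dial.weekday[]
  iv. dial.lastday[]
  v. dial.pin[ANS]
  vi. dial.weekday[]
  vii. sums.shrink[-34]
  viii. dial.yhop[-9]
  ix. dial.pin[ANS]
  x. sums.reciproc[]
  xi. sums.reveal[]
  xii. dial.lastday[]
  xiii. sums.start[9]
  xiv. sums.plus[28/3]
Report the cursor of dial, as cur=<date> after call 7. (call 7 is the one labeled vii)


Answer: cur=1725-01-31

Derivation:
==> dial.roll(n: -351)
<== 1725-01-22
==> dial.gapto(d: ANS)
<== 0
==> dial.weekday()
<== Monday
==> dial.lastday()
<== 1725-01-31
==> dial.pin(d: ANS)
<== 1725-01-31
==> dial.weekday()
<== Wednesday
==> sums.shrink(x: -34)
<== 34
==> dial.yhop(n: -9)
<== 1716-01-31
==> dial.pin(d: ANS)
<== 1716-01-31
==> sums.reciproc()
<== 1/34
==> sums.reveal()
<== 1/34
==> dial.lastday()
<== 1716-01-31
==> sums.start(x: 9)
<== 9
==> sums.plus(x: 28/3)
<== 55/3
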